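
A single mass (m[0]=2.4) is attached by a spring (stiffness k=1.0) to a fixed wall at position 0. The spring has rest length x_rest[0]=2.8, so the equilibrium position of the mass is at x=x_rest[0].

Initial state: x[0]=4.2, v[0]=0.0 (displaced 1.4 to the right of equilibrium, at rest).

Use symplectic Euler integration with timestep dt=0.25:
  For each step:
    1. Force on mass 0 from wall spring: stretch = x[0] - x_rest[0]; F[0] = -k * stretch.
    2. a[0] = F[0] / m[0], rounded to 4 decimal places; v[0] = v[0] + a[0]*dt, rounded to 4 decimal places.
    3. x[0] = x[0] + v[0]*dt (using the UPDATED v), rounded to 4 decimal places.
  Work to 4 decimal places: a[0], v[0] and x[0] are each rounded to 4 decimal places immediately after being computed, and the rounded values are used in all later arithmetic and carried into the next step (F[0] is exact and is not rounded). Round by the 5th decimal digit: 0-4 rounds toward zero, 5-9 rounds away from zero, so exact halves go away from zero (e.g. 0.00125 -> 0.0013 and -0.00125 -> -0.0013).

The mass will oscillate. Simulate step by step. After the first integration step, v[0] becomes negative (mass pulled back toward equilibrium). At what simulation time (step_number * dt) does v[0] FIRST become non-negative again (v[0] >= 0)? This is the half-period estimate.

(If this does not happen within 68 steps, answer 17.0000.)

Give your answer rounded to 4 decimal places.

Step 0: x=[4.2000] v=[0.0000]
Step 1: x=[4.1636] v=[-0.1458]
Step 2: x=[4.0916] v=[-0.2879]
Step 3: x=[3.9860] v=[-0.4225]
Step 4: x=[3.8495] v=[-0.5461]
Step 5: x=[3.6857] v=[-0.6554]
Step 6: x=[3.4988] v=[-0.7477]
Step 7: x=[3.2937] v=[-0.8205]
Step 8: x=[3.0757] v=[-0.8719]
Step 9: x=[2.8506] v=[-0.9006]
Step 10: x=[2.6241] v=[-0.9059]
Step 11: x=[2.4022] v=[-0.8876]
Step 12: x=[2.1907] v=[-0.8462]
Step 13: x=[1.9950] v=[-0.7827]
Step 14: x=[1.8203] v=[-0.6989]
Step 15: x=[1.6711] v=[-0.5969]
Step 16: x=[1.5513] v=[-0.4793]
Step 17: x=[1.4640] v=[-0.3492]
Step 18: x=[1.4115] v=[-0.2100]
Step 19: x=[1.3952] v=[-0.0654]
Step 20: x=[1.4154] v=[0.0809]
First v>=0 after going negative at step 20, time=5.0000

Answer: 5.0000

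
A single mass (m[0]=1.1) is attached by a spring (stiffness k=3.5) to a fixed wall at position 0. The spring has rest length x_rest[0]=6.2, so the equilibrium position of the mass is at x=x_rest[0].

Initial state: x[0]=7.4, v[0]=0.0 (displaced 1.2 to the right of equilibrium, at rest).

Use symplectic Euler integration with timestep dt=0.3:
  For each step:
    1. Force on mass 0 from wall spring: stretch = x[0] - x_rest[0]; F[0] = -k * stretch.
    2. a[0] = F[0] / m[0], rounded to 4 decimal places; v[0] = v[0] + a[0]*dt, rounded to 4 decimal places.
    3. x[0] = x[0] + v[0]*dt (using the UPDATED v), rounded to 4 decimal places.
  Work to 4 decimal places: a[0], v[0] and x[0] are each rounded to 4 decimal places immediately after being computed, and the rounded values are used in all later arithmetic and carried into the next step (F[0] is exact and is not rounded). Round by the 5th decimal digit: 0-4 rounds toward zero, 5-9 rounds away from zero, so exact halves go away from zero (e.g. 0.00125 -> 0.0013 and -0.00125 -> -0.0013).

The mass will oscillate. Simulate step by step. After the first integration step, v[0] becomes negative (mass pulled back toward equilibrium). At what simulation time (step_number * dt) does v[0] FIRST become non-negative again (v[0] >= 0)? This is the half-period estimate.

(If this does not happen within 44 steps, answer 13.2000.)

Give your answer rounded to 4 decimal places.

Answer: 1.8000

Derivation:
Step 0: x=[7.4000] v=[0.0000]
Step 1: x=[7.0564] v=[-1.1455]
Step 2: x=[6.4675] v=[-1.9630]
Step 3: x=[5.8020] v=[-2.2183]
Step 4: x=[5.2505] v=[-1.8384]
Step 5: x=[4.9709] v=[-0.9321]
Step 6: x=[5.0432] v=[0.2411]
First v>=0 after going negative at step 6, time=1.8000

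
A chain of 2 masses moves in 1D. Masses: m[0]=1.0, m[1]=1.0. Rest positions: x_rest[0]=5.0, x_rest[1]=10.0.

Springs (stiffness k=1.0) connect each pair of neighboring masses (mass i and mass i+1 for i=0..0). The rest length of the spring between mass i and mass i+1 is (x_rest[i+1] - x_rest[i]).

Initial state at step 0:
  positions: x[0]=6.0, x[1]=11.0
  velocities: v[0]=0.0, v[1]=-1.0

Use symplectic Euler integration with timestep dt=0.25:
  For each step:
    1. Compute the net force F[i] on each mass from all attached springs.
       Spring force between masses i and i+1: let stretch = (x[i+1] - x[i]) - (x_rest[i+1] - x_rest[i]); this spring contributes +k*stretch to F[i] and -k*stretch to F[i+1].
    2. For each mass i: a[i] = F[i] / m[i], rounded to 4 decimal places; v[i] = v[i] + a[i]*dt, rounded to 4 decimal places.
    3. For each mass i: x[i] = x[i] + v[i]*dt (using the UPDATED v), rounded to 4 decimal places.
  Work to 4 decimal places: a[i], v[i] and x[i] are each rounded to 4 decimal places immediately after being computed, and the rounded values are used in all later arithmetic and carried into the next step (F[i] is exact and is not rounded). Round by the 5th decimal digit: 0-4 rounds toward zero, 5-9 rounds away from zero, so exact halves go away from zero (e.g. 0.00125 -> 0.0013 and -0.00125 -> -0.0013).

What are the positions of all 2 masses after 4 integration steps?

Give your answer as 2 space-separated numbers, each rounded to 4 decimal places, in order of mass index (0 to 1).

Step 0: x=[6.0000 11.0000] v=[0.0000 -1.0000]
Step 1: x=[6.0000 10.7500] v=[0.0000 -1.0000]
Step 2: x=[5.9844 10.5156] v=[-0.0625 -0.9375]
Step 3: x=[5.9395 10.3105] v=[-0.1797 -0.8203]
Step 4: x=[5.8553 10.1447] v=[-0.3370 -0.6631]

Answer: 5.8553 10.1447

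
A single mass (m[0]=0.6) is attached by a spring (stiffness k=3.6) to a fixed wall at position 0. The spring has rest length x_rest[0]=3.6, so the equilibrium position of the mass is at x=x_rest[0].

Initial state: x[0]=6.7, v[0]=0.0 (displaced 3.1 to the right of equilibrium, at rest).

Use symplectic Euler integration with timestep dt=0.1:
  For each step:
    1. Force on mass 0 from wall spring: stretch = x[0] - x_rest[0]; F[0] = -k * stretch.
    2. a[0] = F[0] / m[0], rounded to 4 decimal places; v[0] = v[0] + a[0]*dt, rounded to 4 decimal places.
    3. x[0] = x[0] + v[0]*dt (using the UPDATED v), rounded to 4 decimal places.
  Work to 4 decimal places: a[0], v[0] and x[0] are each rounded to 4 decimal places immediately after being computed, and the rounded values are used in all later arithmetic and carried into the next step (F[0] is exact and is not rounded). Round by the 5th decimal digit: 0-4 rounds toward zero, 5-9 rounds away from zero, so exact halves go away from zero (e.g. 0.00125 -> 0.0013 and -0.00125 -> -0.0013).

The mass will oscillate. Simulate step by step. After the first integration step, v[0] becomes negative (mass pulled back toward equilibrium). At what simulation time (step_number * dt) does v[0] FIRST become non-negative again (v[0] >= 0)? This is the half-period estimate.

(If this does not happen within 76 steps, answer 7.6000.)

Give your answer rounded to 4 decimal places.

Answer: 1.3000

Derivation:
Step 0: x=[6.7000] v=[0.0000]
Step 1: x=[6.5140] v=[-1.8600]
Step 2: x=[6.1532] v=[-3.6084]
Step 3: x=[5.6392] v=[-5.1403]
Step 4: x=[5.0028] v=[-6.3638]
Step 5: x=[4.2823] v=[-7.2055]
Step 6: x=[3.5208] v=[-7.6149]
Step 7: x=[2.7641] v=[-7.5674]
Step 8: x=[2.0575] v=[-7.0659]
Step 9: x=[1.4435] v=[-6.1404]
Step 10: x=[0.9589] v=[-4.8465]
Step 11: x=[0.6327] v=[-3.2618]
Step 12: x=[0.4846] v=[-1.4814]
Step 13: x=[0.5234] v=[0.3878]
First v>=0 after going negative at step 13, time=1.3000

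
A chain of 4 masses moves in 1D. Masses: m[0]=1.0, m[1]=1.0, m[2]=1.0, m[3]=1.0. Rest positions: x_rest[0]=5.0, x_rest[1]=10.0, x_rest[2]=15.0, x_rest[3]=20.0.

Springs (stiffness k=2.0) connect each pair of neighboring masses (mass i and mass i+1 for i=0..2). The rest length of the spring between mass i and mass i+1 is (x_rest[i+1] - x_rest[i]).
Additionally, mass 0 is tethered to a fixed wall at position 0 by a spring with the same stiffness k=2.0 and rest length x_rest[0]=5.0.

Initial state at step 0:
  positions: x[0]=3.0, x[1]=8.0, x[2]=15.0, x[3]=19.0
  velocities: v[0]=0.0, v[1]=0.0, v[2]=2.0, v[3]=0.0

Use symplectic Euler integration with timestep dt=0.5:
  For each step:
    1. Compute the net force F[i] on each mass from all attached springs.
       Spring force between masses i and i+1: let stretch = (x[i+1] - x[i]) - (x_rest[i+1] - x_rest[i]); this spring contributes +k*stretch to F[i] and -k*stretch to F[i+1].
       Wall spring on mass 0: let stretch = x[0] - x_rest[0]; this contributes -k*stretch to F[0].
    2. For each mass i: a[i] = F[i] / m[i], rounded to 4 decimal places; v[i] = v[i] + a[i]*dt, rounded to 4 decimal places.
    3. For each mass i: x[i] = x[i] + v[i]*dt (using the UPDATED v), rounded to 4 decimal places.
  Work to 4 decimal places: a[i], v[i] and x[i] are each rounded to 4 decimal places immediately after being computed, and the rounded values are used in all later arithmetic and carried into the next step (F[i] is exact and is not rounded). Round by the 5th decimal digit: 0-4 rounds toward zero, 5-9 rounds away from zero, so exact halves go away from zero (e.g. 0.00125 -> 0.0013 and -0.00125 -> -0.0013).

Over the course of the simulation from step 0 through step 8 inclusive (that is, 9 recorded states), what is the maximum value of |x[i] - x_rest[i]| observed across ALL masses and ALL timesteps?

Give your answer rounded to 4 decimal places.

Step 0: x=[3.0000 8.0000 15.0000 19.0000] v=[0.0000 0.0000 2.0000 0.0000]
Step 1: x=[4.0000 9.0000 14.5000 19.5000] v=[2.0000 2.0000 -1.0000 1.0000]
Step 2: x=[5.5000 10.2500 13.7500 20.0000] v=[3.0000 2.5000 -1.5000 1.0000]
Step 3: x=[6.6250 10.8750 14.3750 19.8750] v=[2.2500 1.2500 1.2500 -0.2500]
Step 4: x=[6.5625 11.1250 16.0000 19.5000] v=[-0.1250 0.5000 3.2500 -0.7500]
Step 5: x=[5.5000 11.5313 16.9375 19.8750] v=[-2.1250 0.8125 1.8750 0.7500]
Step 6: x=[4.7032 11.6250 16.6407 21.2813] v=[-1.5937 0.1874 -0.5937 2.8125]
Step 7: x=[5.0157 10.7657 16.1563 22.8673] v=[0.6249 -1.7187 -0.9688 3.1719]
Step 8: x=[5.6953 9.7267 16.3321 23.5978] v=[1.3592 -2.0781 0.3516 1.4609]
Max displacement = 3.5978

Answer: 3.5978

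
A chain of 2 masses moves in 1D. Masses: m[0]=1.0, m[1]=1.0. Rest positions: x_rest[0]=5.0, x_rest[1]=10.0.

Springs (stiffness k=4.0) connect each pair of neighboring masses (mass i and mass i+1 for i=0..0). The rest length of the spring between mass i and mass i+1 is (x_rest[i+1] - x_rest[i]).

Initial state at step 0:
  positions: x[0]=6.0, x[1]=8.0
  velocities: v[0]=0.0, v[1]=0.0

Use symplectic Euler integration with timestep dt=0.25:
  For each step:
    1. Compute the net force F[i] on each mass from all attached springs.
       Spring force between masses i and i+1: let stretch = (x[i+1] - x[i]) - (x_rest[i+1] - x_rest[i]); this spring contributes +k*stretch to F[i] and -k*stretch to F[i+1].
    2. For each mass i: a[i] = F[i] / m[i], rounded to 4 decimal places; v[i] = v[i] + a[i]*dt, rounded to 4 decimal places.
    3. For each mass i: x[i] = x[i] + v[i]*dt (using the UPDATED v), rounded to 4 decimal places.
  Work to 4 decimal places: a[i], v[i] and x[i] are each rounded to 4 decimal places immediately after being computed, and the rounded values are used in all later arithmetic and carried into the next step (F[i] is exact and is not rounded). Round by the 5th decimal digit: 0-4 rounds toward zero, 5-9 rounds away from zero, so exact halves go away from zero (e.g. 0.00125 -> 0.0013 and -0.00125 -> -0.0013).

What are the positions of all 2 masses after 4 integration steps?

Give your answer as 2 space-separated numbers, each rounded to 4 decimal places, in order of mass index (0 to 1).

Answer: 2.9063 11.0938

Derivation:
Step 0: x=[6.0000 8.0000] v=[0.0000 0.0000]
Step 1: x=[5.2500 8.7500] v=[-3.0000 3.0000]
Step 2: x=[4.1250 9.8750] v=[-4.5000 4.5000]
Step 3: x=[3.1875 10.8125] v=[-3.7500 3.7500]
Step 4: x=[2.9063 11.0938] v=[-1.1250 1.1250]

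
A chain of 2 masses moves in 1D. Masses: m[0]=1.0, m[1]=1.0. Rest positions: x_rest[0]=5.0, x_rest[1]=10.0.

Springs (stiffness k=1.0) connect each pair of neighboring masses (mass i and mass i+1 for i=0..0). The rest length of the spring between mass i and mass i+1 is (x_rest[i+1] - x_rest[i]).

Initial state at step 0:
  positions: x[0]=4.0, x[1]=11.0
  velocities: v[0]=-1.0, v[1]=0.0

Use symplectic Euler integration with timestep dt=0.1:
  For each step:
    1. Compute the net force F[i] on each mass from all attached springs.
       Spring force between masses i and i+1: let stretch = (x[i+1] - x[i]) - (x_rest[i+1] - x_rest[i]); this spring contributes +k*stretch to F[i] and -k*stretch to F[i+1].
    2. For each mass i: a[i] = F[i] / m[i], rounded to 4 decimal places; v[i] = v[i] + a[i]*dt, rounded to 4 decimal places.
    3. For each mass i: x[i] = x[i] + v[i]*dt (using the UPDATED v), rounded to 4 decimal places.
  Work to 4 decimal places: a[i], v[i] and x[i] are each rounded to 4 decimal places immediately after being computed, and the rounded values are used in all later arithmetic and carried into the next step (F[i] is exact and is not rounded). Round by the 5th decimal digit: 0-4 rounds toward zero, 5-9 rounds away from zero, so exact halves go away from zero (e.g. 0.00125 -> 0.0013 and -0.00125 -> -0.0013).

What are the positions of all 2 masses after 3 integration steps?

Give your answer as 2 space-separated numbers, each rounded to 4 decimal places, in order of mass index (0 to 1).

Answer: 3.8220 10.8780

Derivation:
Step 0: x=[4.0000 11.0000] v=[-1.0000 0.0000]
Step 1: x=[3.9200 10.9800] v=[-0.8000 -0.2000]
Step 2: x=[3.8606 10.9394] v=[-0.5940 -0.4060]
Step 3: x=[3.8220 10.8780] v=[-0.3861 -0.6139]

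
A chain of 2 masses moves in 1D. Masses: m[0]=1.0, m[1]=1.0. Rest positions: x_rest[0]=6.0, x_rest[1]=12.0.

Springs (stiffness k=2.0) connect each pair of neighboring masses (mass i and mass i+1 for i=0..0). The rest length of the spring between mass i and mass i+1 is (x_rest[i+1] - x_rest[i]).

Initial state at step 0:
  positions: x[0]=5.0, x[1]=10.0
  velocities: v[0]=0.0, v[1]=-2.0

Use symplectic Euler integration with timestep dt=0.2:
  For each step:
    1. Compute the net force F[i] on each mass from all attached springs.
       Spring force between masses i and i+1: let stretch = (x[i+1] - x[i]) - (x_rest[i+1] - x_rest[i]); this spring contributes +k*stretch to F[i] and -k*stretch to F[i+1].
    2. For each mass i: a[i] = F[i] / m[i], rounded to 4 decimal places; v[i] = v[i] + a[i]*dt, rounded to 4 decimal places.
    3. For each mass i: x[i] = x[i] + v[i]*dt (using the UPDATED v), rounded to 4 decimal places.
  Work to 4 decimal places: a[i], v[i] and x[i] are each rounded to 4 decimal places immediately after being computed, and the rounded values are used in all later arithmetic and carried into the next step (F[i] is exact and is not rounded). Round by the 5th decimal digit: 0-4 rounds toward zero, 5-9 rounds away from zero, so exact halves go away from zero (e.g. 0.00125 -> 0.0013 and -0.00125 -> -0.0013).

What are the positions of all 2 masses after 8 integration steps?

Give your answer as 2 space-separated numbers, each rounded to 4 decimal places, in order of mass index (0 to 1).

Answer: 2.3689 9.4311

Derivation:
Step 0: x=[5.0000 10.0000] v=[0.0000 -2.0000]
Step 1: x=[4.9200 9.6800] v=[-0.4000 -1.6000]
Step 2: x=[4.7408 9.4592] v=[-0.8960 -1.1040]
Step 3: x=[4.4591 9.3409] v=[-1.4086 -0.5914]
Step 4: x=[4.0879 9.3121] v=[-1.8559 -0.1441]
Step 5: x=[3.6547 9.3453] v=[-2.1662 0.1662]
Step 6: x=[3.1967 9.4033] v=[-2.2900 0.2900]
Step 7: x=[2.7552 9.4448] v=[-2.2074 0.2074]
Step 8: x=[2.3689 9.4311] v=[-1.9316 -0.0684]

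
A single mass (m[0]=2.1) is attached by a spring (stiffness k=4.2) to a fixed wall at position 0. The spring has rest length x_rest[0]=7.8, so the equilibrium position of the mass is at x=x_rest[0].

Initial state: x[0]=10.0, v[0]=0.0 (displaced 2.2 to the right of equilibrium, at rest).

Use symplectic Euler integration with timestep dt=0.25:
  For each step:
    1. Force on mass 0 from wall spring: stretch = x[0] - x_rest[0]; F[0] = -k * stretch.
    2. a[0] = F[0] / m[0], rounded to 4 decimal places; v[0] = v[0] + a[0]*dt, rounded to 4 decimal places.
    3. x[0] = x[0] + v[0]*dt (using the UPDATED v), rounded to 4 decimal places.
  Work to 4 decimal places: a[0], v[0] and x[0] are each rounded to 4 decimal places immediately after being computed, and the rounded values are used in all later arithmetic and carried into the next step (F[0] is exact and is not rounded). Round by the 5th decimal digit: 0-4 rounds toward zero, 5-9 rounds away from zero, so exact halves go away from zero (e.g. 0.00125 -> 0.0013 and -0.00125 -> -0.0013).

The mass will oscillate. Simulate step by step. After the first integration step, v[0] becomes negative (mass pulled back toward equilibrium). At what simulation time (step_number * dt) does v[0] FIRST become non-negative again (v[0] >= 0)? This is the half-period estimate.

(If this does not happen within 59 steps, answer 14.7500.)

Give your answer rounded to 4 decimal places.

Answer: 2.2500

Derivation:
Step 0: x=[10.0000] v=[0.0000]
Step 1: x=[9.7250] v=[-1.1000]
Step 2: x=[9.2094] v=[-2.0625]
Step 3: x=[8.5176] v=[-2.7672]
Step 4: x=[7.7361] v=[-3.1260]
Step 5: x=[6.9626] v=[-3.0941]
Step 6: x=[6.2938] v=[-2.6754]
Step 7: x=[5.8132] v=[-1.9223]
Step 8: x=[5.5810] v=[-0.9289]
Step 9: x=[5.6262] v=[0.1806]
First v>=0 after going negative at step 9, time=2.2500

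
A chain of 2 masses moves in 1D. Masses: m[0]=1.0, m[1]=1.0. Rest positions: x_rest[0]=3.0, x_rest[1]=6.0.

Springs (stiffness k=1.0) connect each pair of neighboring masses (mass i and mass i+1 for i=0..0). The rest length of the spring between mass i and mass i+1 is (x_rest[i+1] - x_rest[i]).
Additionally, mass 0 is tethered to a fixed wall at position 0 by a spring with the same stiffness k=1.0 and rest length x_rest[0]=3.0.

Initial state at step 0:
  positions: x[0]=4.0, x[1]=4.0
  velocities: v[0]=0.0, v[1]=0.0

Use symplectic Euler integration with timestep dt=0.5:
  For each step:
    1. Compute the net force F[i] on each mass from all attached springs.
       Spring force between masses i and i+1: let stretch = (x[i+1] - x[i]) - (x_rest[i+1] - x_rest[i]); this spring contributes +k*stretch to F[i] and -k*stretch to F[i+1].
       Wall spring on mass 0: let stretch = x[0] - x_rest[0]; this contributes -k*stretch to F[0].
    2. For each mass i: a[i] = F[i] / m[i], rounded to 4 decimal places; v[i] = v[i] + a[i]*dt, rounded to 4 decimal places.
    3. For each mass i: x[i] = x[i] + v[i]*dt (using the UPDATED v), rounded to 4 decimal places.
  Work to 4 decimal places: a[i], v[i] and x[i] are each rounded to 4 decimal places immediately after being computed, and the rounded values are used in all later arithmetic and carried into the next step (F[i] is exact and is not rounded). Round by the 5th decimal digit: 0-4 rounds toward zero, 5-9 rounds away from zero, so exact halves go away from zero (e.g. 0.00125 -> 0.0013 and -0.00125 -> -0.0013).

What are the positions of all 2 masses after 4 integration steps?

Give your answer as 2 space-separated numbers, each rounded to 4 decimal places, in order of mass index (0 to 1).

Step 0: x=[4.0000 4.0000] v=[0.0000 0.0000]
Step 1: x=[3.0000 4.7500] v=[-2.0000 1.5000]
Step 2: x=[1.6875 5.8125] v=[-2.6250 2.1250]
Step 3: x=[0.9844 6.5938] v=[-1.4063 1.5625]
Step 4: x=[1.4375 6.7227] v=[0.9062 0.2578]

Answer: 1.4375 6.7227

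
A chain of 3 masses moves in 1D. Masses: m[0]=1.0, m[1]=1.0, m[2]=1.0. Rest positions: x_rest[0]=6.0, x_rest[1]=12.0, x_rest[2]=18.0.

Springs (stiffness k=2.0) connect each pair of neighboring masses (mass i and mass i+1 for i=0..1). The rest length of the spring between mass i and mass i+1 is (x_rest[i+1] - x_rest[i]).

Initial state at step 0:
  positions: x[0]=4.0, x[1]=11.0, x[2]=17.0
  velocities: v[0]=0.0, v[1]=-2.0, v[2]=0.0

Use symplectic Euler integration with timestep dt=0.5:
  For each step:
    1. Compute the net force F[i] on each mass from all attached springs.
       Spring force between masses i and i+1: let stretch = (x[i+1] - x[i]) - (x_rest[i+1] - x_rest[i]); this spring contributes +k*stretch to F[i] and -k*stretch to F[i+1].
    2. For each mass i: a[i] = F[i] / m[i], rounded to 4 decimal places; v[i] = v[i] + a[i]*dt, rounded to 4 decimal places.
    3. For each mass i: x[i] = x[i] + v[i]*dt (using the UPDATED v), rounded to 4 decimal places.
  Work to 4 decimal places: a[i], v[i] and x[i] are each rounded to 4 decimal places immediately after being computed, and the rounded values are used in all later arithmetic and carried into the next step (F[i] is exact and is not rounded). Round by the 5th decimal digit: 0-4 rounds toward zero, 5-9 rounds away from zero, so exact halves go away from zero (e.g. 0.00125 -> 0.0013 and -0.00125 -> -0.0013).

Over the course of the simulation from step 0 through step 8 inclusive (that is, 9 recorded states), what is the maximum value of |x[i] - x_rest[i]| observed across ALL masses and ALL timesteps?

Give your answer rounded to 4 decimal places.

Step 0: x=[4.0000 11.0000 17.0000] v=[0.0000 -2.0000 0.0000]
Step 1: x=[4.5000 9.5000 17.0000] v=[1.0000 -3.0000 0.0000]
Step 2: x=[4.5000 9.2500 16.2500] v=[0.0000 -0.5000 -1.5000]
Step 3: x=[3.8750 10.1250 15.0000] v=[-1.2500 1.7500 -2.5000]
Step 4: x=[3.3750 10.3125 14.3125] v=[-1.0000 0.3750 -1.3750]
Step 5: x=[3.3438 9.0313 14.6250] v=[-0.0625 -2.5625 0.6250]
Step 6: x=[3.1563 7.7032 15.1407] v=[-0.3750 -2.6563 1.0313]
Step 7: x=[2.2423 7.8204 14.9376] v=[-1.8281 0.2343 -0.4062]
Step 8: x=[1.1173 8.7071 14.1759] v=[-2.2500 1.7734 -1.5234]
Max displacement = 4.8827

Answer: 4.8827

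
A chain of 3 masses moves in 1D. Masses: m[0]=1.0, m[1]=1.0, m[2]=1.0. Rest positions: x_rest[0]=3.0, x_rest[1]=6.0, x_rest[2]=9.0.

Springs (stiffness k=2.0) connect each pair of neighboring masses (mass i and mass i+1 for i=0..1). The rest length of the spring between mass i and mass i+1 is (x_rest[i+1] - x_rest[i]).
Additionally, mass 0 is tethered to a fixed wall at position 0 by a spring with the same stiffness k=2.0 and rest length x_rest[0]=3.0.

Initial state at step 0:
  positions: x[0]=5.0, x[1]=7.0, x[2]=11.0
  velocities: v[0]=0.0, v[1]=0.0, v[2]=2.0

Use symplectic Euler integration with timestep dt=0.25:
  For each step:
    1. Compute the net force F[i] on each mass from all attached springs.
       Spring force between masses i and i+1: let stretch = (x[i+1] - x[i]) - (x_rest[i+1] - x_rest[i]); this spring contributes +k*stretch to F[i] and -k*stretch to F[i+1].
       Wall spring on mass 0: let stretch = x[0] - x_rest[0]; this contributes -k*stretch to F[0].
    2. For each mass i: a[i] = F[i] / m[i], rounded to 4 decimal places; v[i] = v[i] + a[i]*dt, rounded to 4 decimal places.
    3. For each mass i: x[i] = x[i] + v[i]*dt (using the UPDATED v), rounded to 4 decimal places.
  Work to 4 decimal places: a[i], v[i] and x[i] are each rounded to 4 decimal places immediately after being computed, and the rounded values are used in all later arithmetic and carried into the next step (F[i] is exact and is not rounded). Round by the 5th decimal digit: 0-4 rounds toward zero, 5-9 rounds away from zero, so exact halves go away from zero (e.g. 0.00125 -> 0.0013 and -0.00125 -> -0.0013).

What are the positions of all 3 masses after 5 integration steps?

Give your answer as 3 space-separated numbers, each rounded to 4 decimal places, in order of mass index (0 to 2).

Answer: 2.7223 8.4897 11.7846

Derivation:
Step 0: x=[5.0000 7.0000 11.0000] v=[0.0000 0.0000 2.0000]
Step 1: x=[4.6250 7.2500 11.3750] v=[-1.5000 1.0000 1.5000]
Step 2: x=[4.0000 7.6875 11.6094] v=[-2.5000 1.7500 0.9375]
Step 3: x=[3.3359 8.1543 11.7286] v=[-2.6563 1.8672 0.4766]
Step 4: x=[2.8571 8.4656 11.7760] v=[-1.9151 1.2452 0.1895]
Step 5: x=[2.7223 8.4897 11.7846] v=[-0.5394 0.0962 0.0343]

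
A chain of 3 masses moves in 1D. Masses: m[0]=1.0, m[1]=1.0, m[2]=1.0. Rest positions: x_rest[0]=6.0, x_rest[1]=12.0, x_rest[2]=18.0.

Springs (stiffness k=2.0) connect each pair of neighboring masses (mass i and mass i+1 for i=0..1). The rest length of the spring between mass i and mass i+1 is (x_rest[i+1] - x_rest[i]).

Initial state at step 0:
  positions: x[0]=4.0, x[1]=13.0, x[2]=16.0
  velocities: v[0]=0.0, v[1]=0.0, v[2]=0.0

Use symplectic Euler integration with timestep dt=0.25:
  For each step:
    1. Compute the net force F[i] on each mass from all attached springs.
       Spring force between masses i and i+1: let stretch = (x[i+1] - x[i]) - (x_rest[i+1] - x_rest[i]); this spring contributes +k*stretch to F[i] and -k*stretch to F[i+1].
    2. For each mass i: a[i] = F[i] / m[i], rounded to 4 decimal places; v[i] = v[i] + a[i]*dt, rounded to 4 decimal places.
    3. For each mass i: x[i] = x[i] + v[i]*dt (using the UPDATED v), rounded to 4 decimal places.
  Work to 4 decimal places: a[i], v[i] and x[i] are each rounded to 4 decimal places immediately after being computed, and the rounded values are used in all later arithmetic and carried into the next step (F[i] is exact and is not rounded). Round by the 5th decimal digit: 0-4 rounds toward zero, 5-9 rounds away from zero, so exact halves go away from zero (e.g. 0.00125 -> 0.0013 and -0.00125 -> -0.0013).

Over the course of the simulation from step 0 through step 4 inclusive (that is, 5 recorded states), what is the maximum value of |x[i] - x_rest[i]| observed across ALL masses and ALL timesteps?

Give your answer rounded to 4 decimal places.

Answer: 2.9799

Derivation:
Step 0: x=[4.0000 13.0000 16.0000] v=[0.0000 0.0000 0.0000]
Step 1: x=[4.3750 12.2500 16.3750] v=[1.5000 -3.0000 1.5000]
Step 2: x=[4.9844 11.0313 16.9844] v=[2.4375 -4.8750 2.4375]
Step 3: x=[5.5997 9.8008 17.5997] v=[2.4610 -4.9219 2.4610]
Step 4: x=[5.9901 9.0201 17.9901] v=[1.5616 -3.1230 1.5616]
Max displacement = 2.9799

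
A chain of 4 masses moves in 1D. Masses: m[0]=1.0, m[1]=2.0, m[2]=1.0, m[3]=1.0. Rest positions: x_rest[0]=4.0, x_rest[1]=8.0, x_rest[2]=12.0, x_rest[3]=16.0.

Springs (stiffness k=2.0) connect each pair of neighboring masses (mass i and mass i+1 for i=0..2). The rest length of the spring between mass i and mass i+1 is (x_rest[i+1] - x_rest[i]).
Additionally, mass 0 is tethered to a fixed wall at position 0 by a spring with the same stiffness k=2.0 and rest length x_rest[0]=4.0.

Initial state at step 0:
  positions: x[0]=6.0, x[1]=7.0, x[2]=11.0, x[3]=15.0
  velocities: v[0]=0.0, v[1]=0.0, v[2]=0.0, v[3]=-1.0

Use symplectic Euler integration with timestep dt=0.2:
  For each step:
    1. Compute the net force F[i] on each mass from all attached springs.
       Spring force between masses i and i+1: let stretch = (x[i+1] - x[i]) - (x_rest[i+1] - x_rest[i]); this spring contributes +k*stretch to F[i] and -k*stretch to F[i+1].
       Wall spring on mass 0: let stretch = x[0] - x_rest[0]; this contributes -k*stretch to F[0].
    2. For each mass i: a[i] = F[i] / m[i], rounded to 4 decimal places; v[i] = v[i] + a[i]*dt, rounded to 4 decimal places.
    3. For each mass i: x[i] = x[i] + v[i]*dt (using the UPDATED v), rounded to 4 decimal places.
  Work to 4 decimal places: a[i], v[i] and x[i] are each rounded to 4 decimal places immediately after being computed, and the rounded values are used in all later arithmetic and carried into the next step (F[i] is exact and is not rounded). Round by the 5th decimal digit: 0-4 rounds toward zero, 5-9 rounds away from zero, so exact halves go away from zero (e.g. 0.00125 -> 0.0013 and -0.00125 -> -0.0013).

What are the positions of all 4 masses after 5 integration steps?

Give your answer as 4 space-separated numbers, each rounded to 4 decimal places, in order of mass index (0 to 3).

Step 0: x=[6.0000 7.0000 11.0000 15.0000] v=[0.0000 0.0000 0.0000 -1.0000]
Step 1: x=[5.6000 7.1200 11.0000 14.8000] v=[-2.0000 0.6000 0.0000 -1.0000]
Step 2: x=[4.8736 7.3344 10.9936 14.6160] v=[-3.6320 1.0720 -0.0320 -0.9200]
Step 3: x=[3.9542 7.5967 10.9843 14.4622] v=[-4.5971 1.3117 -0.0467 -0.7690]
Step 4: x=[3.0098 7.8488 10.9822 14.3502] v=[-4.7218 1.2607 -0.0106 -0.5602]
Step 5: x=[2.2118 8.0327 10.9988 14.2887] v=[-3.9901 0.9196 0.0832 -0.3074]

Answer: 2.2118 8.0327 10.9988 14.2887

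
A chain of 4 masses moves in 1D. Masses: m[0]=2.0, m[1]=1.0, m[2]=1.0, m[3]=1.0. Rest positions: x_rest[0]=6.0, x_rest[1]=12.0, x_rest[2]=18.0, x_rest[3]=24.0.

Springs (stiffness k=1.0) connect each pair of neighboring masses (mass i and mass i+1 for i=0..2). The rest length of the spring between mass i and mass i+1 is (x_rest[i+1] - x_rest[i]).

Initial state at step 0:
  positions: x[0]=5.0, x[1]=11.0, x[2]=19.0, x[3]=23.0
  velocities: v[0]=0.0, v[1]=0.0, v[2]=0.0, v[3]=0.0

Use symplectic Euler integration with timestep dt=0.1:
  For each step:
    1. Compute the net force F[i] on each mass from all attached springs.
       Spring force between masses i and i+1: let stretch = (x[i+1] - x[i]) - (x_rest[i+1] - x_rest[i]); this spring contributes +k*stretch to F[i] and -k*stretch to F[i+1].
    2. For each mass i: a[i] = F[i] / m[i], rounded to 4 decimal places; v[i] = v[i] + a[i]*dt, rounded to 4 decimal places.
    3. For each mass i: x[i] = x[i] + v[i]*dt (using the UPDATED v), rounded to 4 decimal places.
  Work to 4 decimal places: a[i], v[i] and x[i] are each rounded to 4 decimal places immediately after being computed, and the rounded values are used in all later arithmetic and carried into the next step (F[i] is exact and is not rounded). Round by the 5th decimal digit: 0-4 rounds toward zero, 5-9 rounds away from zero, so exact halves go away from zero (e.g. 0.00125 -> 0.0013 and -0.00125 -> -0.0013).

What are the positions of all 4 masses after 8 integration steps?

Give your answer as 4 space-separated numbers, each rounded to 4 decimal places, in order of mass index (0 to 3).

Step 0: x=[5.0000 11.0000 19.0000 23.0000] v=[0.0000 0.0000 0.0000 0.0000]
Step 1: x=[5.0000 11.0200 18.9600 23.0200] v=[0.0000 0.2000 -0.4000 0.2000]
Step 2: x=[5.0001 11.0592 18.8812 23.0594] v=[0.0010 0.3920 -0.7880 0.3940]
Step 3: x=[5.0005 11.1160 18.7660 23.1170] v=[0.0040 0.5683 -1.1524 0.5762]
Step 4: x=[5.0015 11.1882 18.6178 23.1911] v=[0.0098 0.7218 -1.4823 0.7411]
Step 5: x=[5.0034 11.2728 18.4410 23.2795] v=[0.0191 0.8461 -1.7679 0.8838]
Step 6: x=[5.0067 11.3664 18.2409 23.3795] v=[0.0326 0.9360 -2.0009 1.0000]
Step 7: x=[5.0118 11.4652 18.0235 23.4881] v=[0.0506 0.9875 -2.1745 1.0861]
Step 8: x=[5.0191 11.5650 17.7951 23.6021] v=[0.0733 0.9980 -2.2839 1.1396]

Answer: 5.0191 11.5650 17.7951 23.6021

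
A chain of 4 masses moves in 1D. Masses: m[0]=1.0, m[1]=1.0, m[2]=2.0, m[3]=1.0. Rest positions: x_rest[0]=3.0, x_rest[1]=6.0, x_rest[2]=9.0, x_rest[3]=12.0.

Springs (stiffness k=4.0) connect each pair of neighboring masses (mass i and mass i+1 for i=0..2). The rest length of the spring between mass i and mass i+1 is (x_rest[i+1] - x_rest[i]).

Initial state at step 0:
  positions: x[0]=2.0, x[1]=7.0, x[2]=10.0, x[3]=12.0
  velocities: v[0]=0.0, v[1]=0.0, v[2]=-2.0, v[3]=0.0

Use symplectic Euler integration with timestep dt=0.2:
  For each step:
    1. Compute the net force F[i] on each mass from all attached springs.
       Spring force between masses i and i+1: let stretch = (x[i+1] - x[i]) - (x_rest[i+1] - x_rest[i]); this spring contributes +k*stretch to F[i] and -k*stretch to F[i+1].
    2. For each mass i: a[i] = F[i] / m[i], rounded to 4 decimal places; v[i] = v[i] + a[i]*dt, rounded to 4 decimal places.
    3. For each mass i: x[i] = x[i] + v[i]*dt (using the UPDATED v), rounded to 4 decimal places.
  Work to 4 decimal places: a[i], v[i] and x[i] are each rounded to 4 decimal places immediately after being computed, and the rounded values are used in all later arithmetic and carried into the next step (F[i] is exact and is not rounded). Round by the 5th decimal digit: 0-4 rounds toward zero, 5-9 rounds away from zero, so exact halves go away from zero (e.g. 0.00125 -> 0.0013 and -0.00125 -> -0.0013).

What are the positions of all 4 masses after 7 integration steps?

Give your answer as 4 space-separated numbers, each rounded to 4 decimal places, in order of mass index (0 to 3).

Answer: 3.3261 5.4926 7.6641 11.2531

Derivation:
Step 0: x=[2.0000 7.0000 10.0000 12.0000] v=[0.0000 0.0000 -2.0000 0.0000]
Step 1: x=[2.3200 6.6800 9.5200 12.1600] v=[1.6000 -1.6000 -2.4000 0.8000]
Step 2: x=[2.8576 6.1168 9.0240 12.3776] v=[2.6880 -2.8160 -2.4800 1.0880]
Step 3: x=[3.4367 5.4973 8.5637 12.5386] v=[2.8954 -3.0976 -2.3014 0.8051]
Step 4: x=[3.8655 5.0387 8.1761 12.5436] v=[2.1439 -2.2930 -1.9380 0.0252]
Step 5: x=[4.0020 4.8944 7.8869 12.3298] v=[0.6825 -0.7216 -1.4460 -1.0688]
Step 6: x=[3.8013 5.0861 7.7137 11.8852] v=[-1.0036 0.9585 -0.8658 -2.2231]
Step 7: x=[3.3261 5.4926 7.6641 11.2531] v=[-2.3758 2.0327 -0.2482 -3.1603]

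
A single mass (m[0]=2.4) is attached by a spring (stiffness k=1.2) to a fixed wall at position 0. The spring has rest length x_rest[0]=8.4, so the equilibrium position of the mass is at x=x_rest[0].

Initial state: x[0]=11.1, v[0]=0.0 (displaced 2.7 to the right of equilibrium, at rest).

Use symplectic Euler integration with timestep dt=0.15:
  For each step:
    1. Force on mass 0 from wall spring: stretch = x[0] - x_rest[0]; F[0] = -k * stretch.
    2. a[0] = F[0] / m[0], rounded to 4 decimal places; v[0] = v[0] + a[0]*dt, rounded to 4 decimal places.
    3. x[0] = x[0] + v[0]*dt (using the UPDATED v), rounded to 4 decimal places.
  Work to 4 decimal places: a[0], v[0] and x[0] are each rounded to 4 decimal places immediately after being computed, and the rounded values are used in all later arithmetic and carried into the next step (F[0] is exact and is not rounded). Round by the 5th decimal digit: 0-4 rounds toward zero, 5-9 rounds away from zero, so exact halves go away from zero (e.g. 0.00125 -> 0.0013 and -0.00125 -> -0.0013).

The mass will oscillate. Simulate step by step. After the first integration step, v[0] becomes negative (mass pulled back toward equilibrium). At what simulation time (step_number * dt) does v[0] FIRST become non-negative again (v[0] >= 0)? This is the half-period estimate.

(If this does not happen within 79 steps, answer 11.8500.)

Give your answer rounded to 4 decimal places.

Answer: 4.5000

Derivation:
Step 0: x=[11.1000] v=[0.0000]
Step 1: x=[11.0696] v=[-0.2025]
Step 2: x=[11.0092] v=[-0.4027]
Step 3: x=[10.9194] v=[-0.5984]
Step 4: x=[10.8013] v=[-0.7874]
Step 5: x=[10.6562] v=[-0.9675]
Step 6: x=[10.4857] v=[-1.1367]
Step 7: x=[10.2917] v=[-1.2931]
Step 8: x=[10.0765] v=[-1.4350]
Step 9: x=[9.8424] v=[-1.5607]
Step 10: x=[9.5921] v=[-1.6689]
Step 11: x=[9.3284] v=[-1.7583]
Step 12: x=[9.0542] v=[-1.8279]
Step 13: x=[8.7727] v=[-1.8770]
Step 14: x=[8.4870] v=[-1.9050]
Step 15: x=[8.2003] v=[-1.9115]
Step 16: x=[7.9158] v=[-1.8965]
Step 17: x=[7.6368] v=[-1.8602]
Step 18: x=[7.3664] v=[-1.8030]
Step 19: x=[7.1076] v=[-1.7255]
Step 20: x=[6.8633] v=[-1.6286]
Step 21: x=[6.6363] v=[-1.5133]
Step 22: x=[6.4292] v=[-1.3810]
Step 23: x=[6.2442] v=[-1.2332]
Step 24: x=[6.0835] v=[-1.0715]
Step 25: x=[5.9488] v=[-0.8978]
Step 26: x=[5.8417] v=[-0.7140]
Step 27: x=[5.7634] v=[-0.5221]
Step 28: x=[5.7147] v=[-0.3244]
Step 29: x=[5.6963] v=[-0.1230]
Step 30: x=[5.7083] v=[0.0798]
First v>=0 after going negative at step 30, time=4.5000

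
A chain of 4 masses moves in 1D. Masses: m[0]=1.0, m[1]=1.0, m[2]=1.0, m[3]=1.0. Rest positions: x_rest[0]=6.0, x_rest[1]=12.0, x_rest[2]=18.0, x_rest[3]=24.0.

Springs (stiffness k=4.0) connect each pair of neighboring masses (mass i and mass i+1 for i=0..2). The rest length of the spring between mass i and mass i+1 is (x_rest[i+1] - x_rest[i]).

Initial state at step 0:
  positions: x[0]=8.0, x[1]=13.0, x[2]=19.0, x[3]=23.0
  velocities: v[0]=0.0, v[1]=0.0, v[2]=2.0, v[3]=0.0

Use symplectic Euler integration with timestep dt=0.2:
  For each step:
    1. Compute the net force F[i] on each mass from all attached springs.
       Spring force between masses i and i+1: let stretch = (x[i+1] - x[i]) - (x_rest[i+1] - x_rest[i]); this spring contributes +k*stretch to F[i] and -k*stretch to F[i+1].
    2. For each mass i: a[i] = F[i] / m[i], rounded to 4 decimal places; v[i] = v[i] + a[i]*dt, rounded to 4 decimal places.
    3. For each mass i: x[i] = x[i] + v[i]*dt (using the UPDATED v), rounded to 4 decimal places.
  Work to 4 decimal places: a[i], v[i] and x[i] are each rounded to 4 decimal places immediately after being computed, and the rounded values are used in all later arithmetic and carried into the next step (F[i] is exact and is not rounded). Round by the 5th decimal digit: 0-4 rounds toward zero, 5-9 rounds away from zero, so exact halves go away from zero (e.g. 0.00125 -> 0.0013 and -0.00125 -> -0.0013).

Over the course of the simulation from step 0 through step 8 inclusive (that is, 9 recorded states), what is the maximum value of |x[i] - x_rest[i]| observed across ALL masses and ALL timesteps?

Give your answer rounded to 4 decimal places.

Answer: 2.7460

Derivation:
Step 0: x=[8.0000 13.0000 19.0000 23.0000] v=[0.0000 0.0000 2.0000 0.0000]
Step 1: x=[7.8400 13.1600 19.0800 23.3200] v=[-0.8000 0.8000 0.4000 1.6000]
Step 2: x=[7.5712 13.4160 18.8912 23.9216] v=[-1.3440 1.2800 -0.9440 3.0080]
Step 3: x=[7.2776 13.6129 18.6312 24.6783] v=[-1.4682 0.9843 -1.2998 3.7837]
Step 4: x=[7.0376 13.5990 18.5358 25.4275] v=[-1.2000 -0.0693 -0.4768 3.7460]
Step 5: x=[6.8874 13.3252 18.7532 26.0340] v=[-0.7509 -1.3690 1.0871 3.0326]
Step 6: x=[6.8073 12.8898 19.2671 26.4356] v=[-0.4007 -2.1768 2.5693 2.0080]
Step 7: x=[6.7404 12.5016 19.9076 26.6502] v=[-0.3347 -1.9410 3.2023 1.0732]
Step 8: x=[6.6353 12.3766 20.4419 26.7460] v=[-0.5257 -0.6252 2.6716 0.4791]
Max displacement = 2.7460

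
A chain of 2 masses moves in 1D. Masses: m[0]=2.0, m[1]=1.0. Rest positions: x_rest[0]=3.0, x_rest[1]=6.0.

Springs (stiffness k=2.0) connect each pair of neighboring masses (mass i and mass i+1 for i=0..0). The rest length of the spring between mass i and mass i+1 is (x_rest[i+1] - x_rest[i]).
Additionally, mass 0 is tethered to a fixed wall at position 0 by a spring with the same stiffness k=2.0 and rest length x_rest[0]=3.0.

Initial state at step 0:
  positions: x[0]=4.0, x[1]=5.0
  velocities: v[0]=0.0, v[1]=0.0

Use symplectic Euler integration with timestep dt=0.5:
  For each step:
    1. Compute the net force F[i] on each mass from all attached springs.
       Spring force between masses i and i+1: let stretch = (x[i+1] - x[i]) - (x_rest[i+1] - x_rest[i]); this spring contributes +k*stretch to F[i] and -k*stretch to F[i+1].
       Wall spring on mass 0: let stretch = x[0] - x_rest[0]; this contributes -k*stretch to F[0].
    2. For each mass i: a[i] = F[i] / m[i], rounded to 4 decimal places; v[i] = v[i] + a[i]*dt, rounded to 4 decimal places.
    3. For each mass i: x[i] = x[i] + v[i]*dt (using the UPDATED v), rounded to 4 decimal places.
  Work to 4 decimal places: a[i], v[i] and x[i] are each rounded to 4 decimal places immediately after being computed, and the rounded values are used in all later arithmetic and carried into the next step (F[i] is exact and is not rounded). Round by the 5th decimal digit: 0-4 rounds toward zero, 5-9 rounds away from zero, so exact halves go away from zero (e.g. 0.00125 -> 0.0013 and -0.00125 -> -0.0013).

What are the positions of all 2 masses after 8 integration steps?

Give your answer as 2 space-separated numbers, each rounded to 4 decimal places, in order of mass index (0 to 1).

Answer: 2.5594 6.2049

Derivation:
Step 0: x=[4.0000 5.0000] v=[0.0000 0.0000]
Step 1: x=[3.2500 6.0000] v=[-1.5000 2.0000]
Step 2: x=[2.3750 7.1250] v=[-1.7500 2.2500]
Step 3: x=[2.0938 7.3750] v=[-0.5625 0.5000]
Step 4: x=[2.6094 6.4844] v=[1.0312 -1.7812]
Step 5: x=[3.4414 5.1563] v=[1.6640 -2.6562]
Step 6: x=[3.8418 4.4708] v=[0.8008 -1.3711]
Step 7: x=[3.4390 4.9708] v=[-0.8056 0.9999]
Step 8: x=[2.5594 6.2049] v=[-1.7592 2.4681]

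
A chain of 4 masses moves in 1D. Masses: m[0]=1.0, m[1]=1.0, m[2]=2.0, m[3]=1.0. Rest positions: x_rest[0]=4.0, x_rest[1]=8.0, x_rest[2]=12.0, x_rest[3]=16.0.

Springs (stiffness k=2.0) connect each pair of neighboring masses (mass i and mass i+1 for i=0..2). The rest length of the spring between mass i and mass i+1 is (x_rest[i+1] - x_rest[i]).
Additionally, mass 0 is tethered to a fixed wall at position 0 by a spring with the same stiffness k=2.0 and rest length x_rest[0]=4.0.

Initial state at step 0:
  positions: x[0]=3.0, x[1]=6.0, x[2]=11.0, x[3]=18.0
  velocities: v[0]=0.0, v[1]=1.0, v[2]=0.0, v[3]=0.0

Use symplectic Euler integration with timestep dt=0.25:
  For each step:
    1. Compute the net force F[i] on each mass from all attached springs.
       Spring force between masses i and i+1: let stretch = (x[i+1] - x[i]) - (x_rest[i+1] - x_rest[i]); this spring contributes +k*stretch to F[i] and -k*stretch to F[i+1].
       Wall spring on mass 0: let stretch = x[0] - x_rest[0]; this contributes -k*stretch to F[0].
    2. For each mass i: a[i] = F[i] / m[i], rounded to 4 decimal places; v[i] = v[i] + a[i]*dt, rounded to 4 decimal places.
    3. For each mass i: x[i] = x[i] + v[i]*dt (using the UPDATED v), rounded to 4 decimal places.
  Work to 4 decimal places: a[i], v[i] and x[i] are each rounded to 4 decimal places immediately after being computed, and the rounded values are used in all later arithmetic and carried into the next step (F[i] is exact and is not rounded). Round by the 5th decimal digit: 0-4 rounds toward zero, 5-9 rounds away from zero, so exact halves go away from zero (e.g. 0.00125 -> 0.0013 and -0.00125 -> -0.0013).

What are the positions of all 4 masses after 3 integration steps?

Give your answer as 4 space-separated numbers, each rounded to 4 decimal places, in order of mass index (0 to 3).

Step 0: x=[3.0000 6.0000 11.0000 18.0000] v=[0.0000 1.0000 0.0000 0.0000]
Step 1: x=[3.0000 6.5000 11.1250 17.6250] v=[0.0000 2.0000 0.5000 -1.5000]
Step 2: x=[3.0625 7.1406 11.3672 16.9375] v=[0.2500 2.5625 0.9688 -2.7500]
Step 3: x=[3.2520 7.7998 11.6934 16.0537] v=[0.7578 2.6368 1.3047 -3.5352]

Answer: 3.2520 7.7998 11.6934 16.0537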